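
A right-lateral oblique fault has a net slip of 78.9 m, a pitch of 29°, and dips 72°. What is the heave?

dip-slip = net slip × sin(rake) = 78.9 m × sin(29°) = 38.25 m
heave = dip-slip × cos(dip) = 38.25 × cos(72°) = 11.8 m

11.8 m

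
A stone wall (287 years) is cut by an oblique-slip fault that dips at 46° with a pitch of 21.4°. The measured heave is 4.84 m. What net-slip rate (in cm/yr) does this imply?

dip-slip = heave / cos(dip) = 4.84 / cos(46°) = 6.967 m
net slip = dip-slip / sin(rake) = 6.967 / sin(21.4°) = 19.10 m
rate = 19.10 m / 287 years = 0.0665 m/yr = 6.65 cm/yr

6.65 cm/yr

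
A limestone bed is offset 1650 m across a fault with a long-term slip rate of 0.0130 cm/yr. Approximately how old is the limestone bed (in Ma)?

age = offset / rate = 1650 m / (0.0130 cm/yr) = 1.27e+07 yr = 12.7 Ma

12.7 Ma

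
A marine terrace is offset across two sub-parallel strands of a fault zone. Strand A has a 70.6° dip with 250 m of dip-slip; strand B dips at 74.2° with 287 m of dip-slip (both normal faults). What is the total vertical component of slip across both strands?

throw_A = 250 × sin(70.6°) = 235.8 m
throw_B = 287 × sin(74.2°) = 276.2 m
total = 235.8 + 276.2 = 512 m

512 m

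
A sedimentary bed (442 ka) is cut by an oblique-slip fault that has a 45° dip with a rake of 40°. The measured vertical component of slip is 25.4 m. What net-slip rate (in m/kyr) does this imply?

dip-slip = throw / sin(dip) = 25.4 / sin(45°) = 35.92 m
net slip = dip-slip / sin(rake) = 35.92 / sin(40°) = 55.88 m
rate = 55.88 m / 442 ka = 0.000126 m/yr = 0.126 m/kyr

0.126 m/kyr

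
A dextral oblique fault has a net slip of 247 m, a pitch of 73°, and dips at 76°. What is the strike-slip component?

strike-slip = net slip × cos(rake) = 247 m × cos(73°) = 72.2 m

72.2 m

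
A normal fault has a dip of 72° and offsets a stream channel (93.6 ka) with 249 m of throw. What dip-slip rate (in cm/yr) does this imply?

dip-slip = throw / sin(dip) = 249 m / sin(72°) = 261.8 m
rate = 261.8 m / 93.6 ka = 0.00280 m/yr = 0.280 cm/yr

0.280 cm/yr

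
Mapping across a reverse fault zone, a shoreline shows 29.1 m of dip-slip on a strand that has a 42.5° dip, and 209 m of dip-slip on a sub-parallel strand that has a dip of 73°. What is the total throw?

220 m

throw_A = 29.1 × sin(42.5°) = 19.66 m
throw_B = 209 × sin(73°) = 199.9 m
total = 19.66 + 199.9 = 220 m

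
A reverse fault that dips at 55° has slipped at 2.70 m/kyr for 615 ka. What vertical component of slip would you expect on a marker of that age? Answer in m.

1360 m

dip-slip = rate × time = 2.70 m/kyr × 615 ka = 1660 m
throw = dip-slip × sin(dip) = 1660 × sin(55°) = 1360 m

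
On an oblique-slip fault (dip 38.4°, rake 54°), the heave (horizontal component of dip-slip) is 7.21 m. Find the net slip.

dip-slip = heave / cos(dip) = 7.21 / cos(38.4°) = 9.200 m
net slip = dip-slip / sin(rake) = 9.200 / sin(54°) = 11.4 m

11.4 m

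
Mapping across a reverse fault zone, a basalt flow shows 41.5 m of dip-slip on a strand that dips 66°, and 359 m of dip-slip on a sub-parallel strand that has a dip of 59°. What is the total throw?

throw_A = 41.5 × sin(66°) = 37.91 m
throw_B = 359 × sin(59°) = 307.7 m
total = 37.91 + 307.7 = 346 m

346 m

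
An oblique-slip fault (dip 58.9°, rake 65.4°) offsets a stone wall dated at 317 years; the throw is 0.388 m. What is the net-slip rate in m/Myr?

1570 m/Myr

dip-slip = throw / sin(dip) = 0.388 / sin(58.9°) = 0.4531 m
net slip = dip-slip / sin(rake) = 0.4531 / sin(65.4°) = 0.4984 m
rate = 0.4984 m / 317 years = 0.00157 m/yr = 1570 m/Myr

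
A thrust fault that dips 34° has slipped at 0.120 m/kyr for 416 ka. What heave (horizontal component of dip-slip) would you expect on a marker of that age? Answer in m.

41.4 m

dip-slip = rate × time = 0.120 m/kyr × 416 ka = 49.92 m
heave = dip-slip × cos(dip) = 49.92 × cos(34°) = 41.4 m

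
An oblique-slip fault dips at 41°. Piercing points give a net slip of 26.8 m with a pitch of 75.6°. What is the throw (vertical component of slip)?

dip-slip = net slip × sin(rake) = 26.8 m × sin(75.6°) = 25.96 m
throw = dip-slip × sin(dip) = 25.96 × sin(41°) = 17 m

17 m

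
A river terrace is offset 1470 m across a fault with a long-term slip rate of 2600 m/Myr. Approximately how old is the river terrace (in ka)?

565 ka

age = offset / rate = 1470 m / (2600 m/Myr) = 565000 yr = 565 ka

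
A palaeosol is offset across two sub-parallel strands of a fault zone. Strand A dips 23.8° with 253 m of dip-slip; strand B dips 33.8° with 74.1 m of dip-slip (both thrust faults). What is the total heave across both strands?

293 m

heave_A = 253 × cos(23.8°) = 231.5 m
heave_B = 74.1 × cos(33.8°) = 61.58 m
total = 231.5 + 61.58 = 293 m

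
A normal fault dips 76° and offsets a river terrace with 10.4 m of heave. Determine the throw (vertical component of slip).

41.7 m

throw = heave × tan(dip) = 10.4 × tan(76°) = 41.7 m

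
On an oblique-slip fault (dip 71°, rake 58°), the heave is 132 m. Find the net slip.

478 m

dip-slip = heave / cos(dip) = 132 / cos(71°) = 405.4 m
net slip = dip-slip / sin(rake) = 405.4 / sin(58°) = 478 m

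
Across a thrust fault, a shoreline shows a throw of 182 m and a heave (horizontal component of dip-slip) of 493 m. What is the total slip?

526 m

net slip = √(throw² + heave²) = √(182² + 493²) = 526 m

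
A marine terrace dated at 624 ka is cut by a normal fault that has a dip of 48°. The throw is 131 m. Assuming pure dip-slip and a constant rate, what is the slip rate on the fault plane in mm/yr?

0.282 mm/yr

dip-slip = throw / sin(dip) = 131 m / sin(48°) = 176.3 m
rate = 176.3 m / 624 ka = 0.000282 m/yr = 0.282 mm/yr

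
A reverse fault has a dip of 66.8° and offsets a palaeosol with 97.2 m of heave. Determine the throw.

throw = heave × tan(dip) = 97.2 × tan(66.8°) = 227 m

227 m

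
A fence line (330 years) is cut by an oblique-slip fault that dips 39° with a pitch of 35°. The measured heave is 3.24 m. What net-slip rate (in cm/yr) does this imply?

dip-slip = heave / cos(dip) = 3.24 / cos(39°) = 4.169 m
net slip = dip-slip / sin(rake) = 4.169 / sin(35°) = 7.269 m
rate = 7.269 m / 330 years = 0.0220 m/yr = 2.20 cm/yr

2.20 cm/yr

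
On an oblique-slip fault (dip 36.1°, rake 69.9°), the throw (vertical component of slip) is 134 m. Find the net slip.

242 m

dip-slip = throw / sin(dip) = 134 / sin(36.1°) = 227.4 m
net slip = dip-slip / sin(rake) = 227.4 / sin(69.9°) = 242 m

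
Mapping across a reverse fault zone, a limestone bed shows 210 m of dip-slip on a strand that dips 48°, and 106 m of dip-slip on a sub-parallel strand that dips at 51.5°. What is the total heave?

207 m

heave_A = 210 × cos(48°) = 140.5 m
heave_B = 106 × cos(51.5°) = 65.99 m
total = 140.5 + 65.99 = 207 m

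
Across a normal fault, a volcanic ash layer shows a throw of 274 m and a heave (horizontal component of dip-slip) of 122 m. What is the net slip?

net slip = √(throw² + heave²) = √(274² + 122²) = 300 m

300 m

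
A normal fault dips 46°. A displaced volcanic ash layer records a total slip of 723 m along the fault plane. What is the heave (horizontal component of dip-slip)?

502 m

heave = dip-slip × cos(dip) = 723 m × cos(46°) = 502 m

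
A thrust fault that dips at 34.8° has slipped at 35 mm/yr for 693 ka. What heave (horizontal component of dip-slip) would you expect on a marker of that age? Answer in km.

19.9 km

dip-slip = rate × time = 35 mm/yr × 693 ka = 24260 m
heave = dip-slip × cos(dip) = 24260 × cos(34.8°) = 19900 m = 19.9 km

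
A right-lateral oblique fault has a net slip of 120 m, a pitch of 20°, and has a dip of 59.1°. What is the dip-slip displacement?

41 m

dip-slip = net slip × sin(rake) = 120 m × sin(20°) = 41 m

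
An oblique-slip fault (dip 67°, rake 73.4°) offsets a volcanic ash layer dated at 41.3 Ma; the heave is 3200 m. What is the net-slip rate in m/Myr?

207 m/Myr

dip-slip = heave / cos(dip) = 3200 / cos(67°) = 8190 m
net slip = dip-slip / sin(rake) = 8190 / sin(73.4°) = 8546 m
rate = 8546 m / 41.3 Ma = 0.000207 m/yr = 207 m/Myr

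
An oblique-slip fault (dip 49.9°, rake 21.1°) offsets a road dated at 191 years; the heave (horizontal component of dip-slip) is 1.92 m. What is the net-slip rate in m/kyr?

dip-slip = heave / cos(dip) = 1.92 / cos(49.9°) = 2.981 m
net slip = dip-slip / sin(rake) = 2.981 / sin(21.1°) = 8.280 m
rate = 8.280 m / 191 years = 0.0434 m/yr = 43.4 m/kyr

43.4 m/kyr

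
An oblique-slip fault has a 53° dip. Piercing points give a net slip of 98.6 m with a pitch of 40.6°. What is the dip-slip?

dip-slip = net slip × sin(rake) = 98.6 m × sin(40.6°) = 64.2 m

64.2 m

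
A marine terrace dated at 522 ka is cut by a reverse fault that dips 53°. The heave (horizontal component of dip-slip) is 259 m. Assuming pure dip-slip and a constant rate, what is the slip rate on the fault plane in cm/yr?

dip-slip = heave / cos(dip) = 259 m / cos(53°) = 430.4 m
rate = 430.4 m / 522 ka = 0.000824 m/yr = 0.0824 cm/yr

0.0824 cm/yr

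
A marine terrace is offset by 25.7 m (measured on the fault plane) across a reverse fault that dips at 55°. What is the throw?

throw = dip-slip × sin(dip) = 25.7 m × sin(55°) = 21.1 m

21.1 m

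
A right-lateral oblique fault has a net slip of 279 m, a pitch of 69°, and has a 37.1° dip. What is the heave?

208 m

dip-slip = net slip × sin(rake) = 279 m × sin(69°) = 260.5 m
heave = dip-slip × cos(dip) = 260.5 × cos(37.1°) = 208 m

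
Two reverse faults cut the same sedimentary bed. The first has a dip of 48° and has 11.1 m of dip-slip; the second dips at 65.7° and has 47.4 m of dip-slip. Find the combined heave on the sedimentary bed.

heave_A = 11.1 × cos(48°) = 7.427 m
heave_B = 47.4 × cos(65.7°) = 19.51 m
total = 7.427 + 19.51 = 26.9 m

26.9 m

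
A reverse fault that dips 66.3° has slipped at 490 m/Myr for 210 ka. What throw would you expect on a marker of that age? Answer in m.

94.2 m

dip-slip = rate × time = 490 m/Myr × 210 ka = 102.9 m
throw = dip-slip × sin(dip) = 102.9 × sin(66.3°) = 94.2 m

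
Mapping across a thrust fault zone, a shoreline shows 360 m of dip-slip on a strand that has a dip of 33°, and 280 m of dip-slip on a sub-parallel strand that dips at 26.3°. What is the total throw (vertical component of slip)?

320 m

throw_A = 360 × sin(33°) = 196.1 m
throw_B = 280 × sin(26.3°) = 124.1 m
total = 196.1 + 124.1 = 320 m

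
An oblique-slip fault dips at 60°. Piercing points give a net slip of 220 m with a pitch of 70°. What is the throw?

dip-slip = net slip × sin(rake) = 220 m × sin(70°) = 206.7 m
throw = dip-slip × sin(dip) = 206.7 × sin(60°) = 179 m

179 m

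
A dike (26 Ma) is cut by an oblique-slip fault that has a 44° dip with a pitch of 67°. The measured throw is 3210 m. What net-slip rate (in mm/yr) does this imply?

dip-slip = throw / sin(dip) = 3210 / sin(44°) = 4621 m
net slip = dip-slip / sin(rake) = 4621 / sin(67°) = 5020 m
rate = 5020 m / 26 Ma = 0.000193 m/yr = 0.193 mm/yr

0.193 mm/yr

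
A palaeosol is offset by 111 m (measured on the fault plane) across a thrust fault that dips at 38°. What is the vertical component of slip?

throw = dip-slip × sin(dip) = 111 m × sin(38°) = 68.3 m

68.3 m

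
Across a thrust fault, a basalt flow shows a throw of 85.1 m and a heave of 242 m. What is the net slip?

net slip = √(throw² + heave²) = √(85.1² + 242²) = 257 m

257 m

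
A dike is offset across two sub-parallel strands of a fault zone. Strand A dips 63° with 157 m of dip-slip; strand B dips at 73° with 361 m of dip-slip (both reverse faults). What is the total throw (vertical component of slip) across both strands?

485 m

throw_A = 157 × sin(63°) = 139.9 m
throw_B = 361 × sin(73°) = 345.2 m
total = 139.9 + 345.2 = 485 m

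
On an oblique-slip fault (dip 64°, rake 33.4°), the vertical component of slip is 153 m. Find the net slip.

dip-slip = throw / sin(dip) = 153 / sin(64°) = 170.2 m
net slip = dip-slip / sin(rake) = 170.2 / sin(33.4°) = 309 m

309 m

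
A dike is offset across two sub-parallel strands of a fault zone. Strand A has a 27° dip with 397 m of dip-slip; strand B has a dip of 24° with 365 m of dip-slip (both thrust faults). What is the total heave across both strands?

687 m

heave_A = 397 × cos(27°) = 353.7 m
heave_B = 365 × cos(24°) = 333.4 m
total = 353.7 + 333.4 = 687 m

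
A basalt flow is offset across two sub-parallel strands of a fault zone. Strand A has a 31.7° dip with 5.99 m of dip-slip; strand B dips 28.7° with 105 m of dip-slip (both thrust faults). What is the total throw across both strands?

throw_A = 5.99 × sin(31.7°) = 3.148 m
throw_B = 105 × sin(28.7°) = 50.42 m
total = 3.148 + 50.42 = 53.6 m

53.6 m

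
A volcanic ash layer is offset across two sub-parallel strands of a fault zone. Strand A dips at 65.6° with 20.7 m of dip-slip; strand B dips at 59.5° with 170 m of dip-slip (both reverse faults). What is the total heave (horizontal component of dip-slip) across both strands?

heave_A = 20.7 × cos(65.6°) = 8.551 m
heave_B = 170 × cos(59.5°) = 86.28 m
total = 8.551 + 86.28 = 94.8 m

94.8 m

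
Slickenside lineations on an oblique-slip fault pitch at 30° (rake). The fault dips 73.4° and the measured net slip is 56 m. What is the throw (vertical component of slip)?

26.8 m

dip-slip = net slip × sin(rake) = 56 m × sin(30°) = 28 m
throw = dip-slip × sin(dip) = 28 × sin(73.4°) = 26.8 m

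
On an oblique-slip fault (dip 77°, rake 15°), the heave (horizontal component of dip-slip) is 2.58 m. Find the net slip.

dip-slip = heave / cos(dip) = 2.58 / cos(77°) = 11.47 m
net slip = dip-slip / sin(rake) = 11.47 / sin(15°) = 44.3 m

44.3 m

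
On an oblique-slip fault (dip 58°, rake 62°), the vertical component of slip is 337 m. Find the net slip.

450 m

dip-slip = throw / sin(dip) = 337 / sin(58°) = 397.4 m
net slip = dip-slip / sin(rake) = 397.4 / sin(62°) = 450 m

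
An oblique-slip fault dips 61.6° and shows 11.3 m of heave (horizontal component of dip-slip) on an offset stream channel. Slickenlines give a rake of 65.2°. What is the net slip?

dip-slip = heave / cos(dip) = 11.3 / cos(61.6°) = 23.76 m
net slip = dip-slip / sin(rake) = 23.76 / sin(65.2°) = 26.2 m

26.2 m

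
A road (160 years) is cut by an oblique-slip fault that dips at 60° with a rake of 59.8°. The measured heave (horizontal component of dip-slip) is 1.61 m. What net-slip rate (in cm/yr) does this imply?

2.33 cm/yr

dip-slip = heave / cos(dip) = 1.61 / cos(60°) = 3.220 m
net slip = dip-slip / sin(rake) = 3.220 / sin(59.8°) = 3.726 m
rate = 3.726 m / 160 years = 0.0233 m/yr = 2.33 cm/yr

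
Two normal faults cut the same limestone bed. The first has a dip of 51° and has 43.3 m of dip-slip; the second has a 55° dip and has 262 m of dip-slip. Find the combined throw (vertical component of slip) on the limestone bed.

248 m

throw_A = 43.3 × sin(51°) = 33.65 m
throw_B = 262 × sin(55°) = 214.6 m
total = 33.65 + 214.6 = 248 m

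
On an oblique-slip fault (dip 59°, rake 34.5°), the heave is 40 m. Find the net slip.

dip-slip = heave / cos(dip) = 40 / cos(59°) = 77.66 m
net slip = dip-slip / sin(rake) = 77.66 / sin(34.5°) = 137 m

137 m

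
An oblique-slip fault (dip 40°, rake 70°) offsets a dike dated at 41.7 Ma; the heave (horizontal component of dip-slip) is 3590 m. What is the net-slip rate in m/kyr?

0.120 m/kyr

dip-slip = heave / cos(dip) = 3590 / cos(40°) = 4686 m
net slip = dip-slip / sin(rake) = 4686 / sin(70°) = 4987 m
rate = 4987 m / 41.7 Ma = 0.000120 m/yr = 0.120 m/kyr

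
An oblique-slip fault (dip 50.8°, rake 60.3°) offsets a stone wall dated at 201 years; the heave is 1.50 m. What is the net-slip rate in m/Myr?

13600 m/Myr

dip-slip = heave / cos(dip) = 1.50 / cos(50.8°) = 2.373 m
net slip = dip-slip / sin(rake) = 2.373 / sin(60.3°) = 2.732 m
rate = 2.732 m / 201 years = 0.0136 m/yr = 13600 m/Myr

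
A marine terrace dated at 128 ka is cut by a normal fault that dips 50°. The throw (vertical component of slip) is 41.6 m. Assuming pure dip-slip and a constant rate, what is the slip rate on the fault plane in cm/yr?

dip-slip = throw / sin(dip) = 41.6 m / sin(50°) = 54.30 m
rate = 54.30 m / 128 ka = 0.000424 m/yr = 0.0424 cm/yr

0.0424 cm/yr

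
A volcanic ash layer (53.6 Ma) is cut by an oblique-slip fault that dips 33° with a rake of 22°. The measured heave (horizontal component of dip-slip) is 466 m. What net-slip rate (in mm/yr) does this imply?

0.0277 mm/yr

dip-slip = heave / cos(dip) = 466 / cos(33°) = 555.6 m
net slip = dip-slip / sin(rake) = 555.6 / sin(22°) = 1483 m
rate = 1483 m / 53.6 Ma = 0.0000277 m/yr = 0.0277 mm/yr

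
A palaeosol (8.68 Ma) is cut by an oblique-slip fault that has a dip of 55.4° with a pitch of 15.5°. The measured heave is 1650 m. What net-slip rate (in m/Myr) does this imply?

1250 m/Myr

dip-slip = heave / cos(dip) = 1650 / cos(55.4°) = 2906 m
net slip = dip-slip / sin(rake) = 2906 / sin(15.5°) = 10870 m
rate = 10870 m / 8.68 Ma = 0.00125 m/yr = 1250 m/Myr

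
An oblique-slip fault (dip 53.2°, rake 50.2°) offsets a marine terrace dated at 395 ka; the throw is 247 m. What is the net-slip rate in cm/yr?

0.102 cm/yr

dip-slip = throw / sin(dip) = 247 / sin(53.2°) = 308.5 m
net slip = dip-slip / sin(rake) = 308.5 / sin(50.2°) = 401.5 m
rate = 401.5 m / 395 ka = 0.00102 m/yr = 0.102 cm/yr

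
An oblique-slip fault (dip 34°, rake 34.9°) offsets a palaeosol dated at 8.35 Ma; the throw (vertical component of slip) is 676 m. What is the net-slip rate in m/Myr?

dip-slip = throw / sin(dip) = 676 / sin(34°) = 1209 m
net slip = dip-slip / sin(rake) = 1209 / sin(34.9°) = 2113 m
rate = 2113 m / 8.35 Ma = 0.000253 m/yr = 253 m/Myr

253 m/Myr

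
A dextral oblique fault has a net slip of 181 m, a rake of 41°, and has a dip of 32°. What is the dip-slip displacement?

119 m

dip-slip = net slip × sin(rake) = 181 m × sin(41°) = 119 m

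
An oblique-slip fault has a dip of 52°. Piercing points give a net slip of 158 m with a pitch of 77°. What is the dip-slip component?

154 m

dip-slip = net slip × sin(rake) = 158 m × sin(77°) = 154 m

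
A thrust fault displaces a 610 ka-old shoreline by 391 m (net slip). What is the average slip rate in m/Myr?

641 m/Myr

rate = 391 m / 610 ka = 0.000641 m/yr = 641 m/Myr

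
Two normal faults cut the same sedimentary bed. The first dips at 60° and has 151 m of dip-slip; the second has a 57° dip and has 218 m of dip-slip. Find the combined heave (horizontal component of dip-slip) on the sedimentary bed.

heave_A = 151 × cos(60°) = 75.50 m
heave_B = 218 × cos(57°) = 118.7 m
total = 75.50 + 118.7 = 194 m

194 m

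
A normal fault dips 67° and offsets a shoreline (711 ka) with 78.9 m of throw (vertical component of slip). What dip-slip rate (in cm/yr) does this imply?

dip-slip = throw / sin(dip) = 78.9 m / sin(67°) = 85.71 m
rate = 85.71 m / 711 ka = 0.000121 m/yr = 0.0121 cm/yr

0.0121 cm/yr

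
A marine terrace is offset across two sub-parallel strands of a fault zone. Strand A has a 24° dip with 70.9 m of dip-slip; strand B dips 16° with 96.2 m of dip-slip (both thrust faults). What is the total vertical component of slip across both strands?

55.4 m

throw_A = 70.9 × sin(24°) = 28.84 m
throw_B = 96.2 × sin(16°) = 26.52 m
total = 28.84 + 26.52 = 55.4 m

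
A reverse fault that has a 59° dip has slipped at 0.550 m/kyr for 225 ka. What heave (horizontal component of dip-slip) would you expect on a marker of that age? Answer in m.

63.7 m

dip-slip = rate × time = 0.550 m/kyr × 225 ka = 123.8 m
heave = dip-slip × cos(dip) = 123.8 × cos(59°) = 63.7 m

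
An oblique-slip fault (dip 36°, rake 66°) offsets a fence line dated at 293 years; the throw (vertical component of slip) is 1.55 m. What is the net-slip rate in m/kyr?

9.85 m/kyr

dip-slip = throw / sin(dip) = 1.55 / sin(36°) = 2.637 m
net slip = dip-slip / sin(rake) = 2.637 / sin(66°) = 2.887 m
rate = 2.887 m / 293 years = 0.00985 m/yr = 9.85 m/kyr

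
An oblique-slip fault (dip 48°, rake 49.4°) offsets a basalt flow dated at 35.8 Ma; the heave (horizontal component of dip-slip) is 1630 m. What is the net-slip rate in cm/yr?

0.00896 cm/yr

dip-slip = heave / cos(dip) = 1630 / cos(48°) = 2436 m
net slip = dip-slip / sin(rake) = 2436 / sin(49.4°) = 3208 m
rate = 3208 m / 35.8 Ma = 0.0000896 m/yr = 0.00896 cm/yr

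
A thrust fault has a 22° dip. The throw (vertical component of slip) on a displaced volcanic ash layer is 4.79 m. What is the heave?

heave = throw / tan(dip) = 4.79 / tan(22°) = 11.9 m

11.9 m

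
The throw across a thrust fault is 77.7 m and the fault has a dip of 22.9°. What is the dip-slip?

200 m

dip-slip = throw / sin(dip) = 77.7 / sin(22.9°) = 200 m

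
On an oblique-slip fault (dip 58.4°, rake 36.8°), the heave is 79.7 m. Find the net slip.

254 m

dip-slip = heave / cos(dip) = 79.7 / cos(58.4°) = 152.1 m
net slip = dip-slip / sin(rake) = 152.1 / sin(36.8°) = 254 m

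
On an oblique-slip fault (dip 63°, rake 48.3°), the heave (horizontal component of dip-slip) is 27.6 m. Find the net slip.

81.4 m

dip-slip = heave / cos(dip) = 27.6 / cos(63°) = 60.79 m
net slip = dip-slip / sin(rake) = 60.79 / sin(48.3°) = 81.4 m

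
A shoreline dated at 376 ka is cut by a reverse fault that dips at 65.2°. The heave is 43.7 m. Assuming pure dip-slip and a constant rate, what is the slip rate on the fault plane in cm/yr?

dip-slip = heave / cos(dip) = 43.7 m / cos(65.2°) = 104.2 m
rate = 104.2 m / 376 ka = 0.000277 m/yr = 0.0277 cm/yr

0.0277 cm/yr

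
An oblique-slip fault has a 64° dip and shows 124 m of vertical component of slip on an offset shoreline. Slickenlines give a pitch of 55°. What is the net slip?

168 m

dip-slip = throw / sin(dip) = 124 / sin(64°) = 138 m
net slip = dip-slip / sin(rake) = 138 / sin(55°) = 168 m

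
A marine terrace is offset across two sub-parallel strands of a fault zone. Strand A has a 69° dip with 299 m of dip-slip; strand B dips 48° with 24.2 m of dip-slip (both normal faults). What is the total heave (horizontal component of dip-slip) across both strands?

heave_A = 299 × cos(69°) = 107.2 m
heave_B = 24.2 × cos(48°) = 16.19 m
total = 107.2 + 16.19 = 123 m

123 m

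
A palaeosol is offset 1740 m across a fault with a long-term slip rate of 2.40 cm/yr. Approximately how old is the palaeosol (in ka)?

72.5 ka

age = offset / rate = 1740 m / (2.40 cm/yr) = 72500 yr = 72.5 ka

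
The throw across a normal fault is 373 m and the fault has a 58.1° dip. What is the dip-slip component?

dip-slip = throw / sin(dip) = 373 / sin(58.1°) = 439 m

439 m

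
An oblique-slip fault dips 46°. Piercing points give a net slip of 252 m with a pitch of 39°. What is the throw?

dip-slip = net slip × sin(rake) = 252 m × sin(39°) = 158.6 m
throw = dip-slip × sin(dip) = 158.6 × sin(46°) = 114 m

114 m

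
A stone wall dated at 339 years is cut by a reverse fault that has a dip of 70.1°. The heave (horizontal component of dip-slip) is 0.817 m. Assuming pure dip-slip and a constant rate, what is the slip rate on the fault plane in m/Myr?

7080 m/Myr

dip-slip = heave / cos(dip) = 0.817 m / cos(70.1°) = 2.400 m
rate = 2.400 m / 339 years = 0.00708 m/yr = 7080 m/Myr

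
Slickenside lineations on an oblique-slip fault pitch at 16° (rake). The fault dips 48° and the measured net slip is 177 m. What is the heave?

32.6 m

dip-slip = net slip × sin(rake) = 177 m × sin(16°) = 48.79 m
heave = dip-slip × cos(dip) = 48.79 × cos(48°) = 32.6 m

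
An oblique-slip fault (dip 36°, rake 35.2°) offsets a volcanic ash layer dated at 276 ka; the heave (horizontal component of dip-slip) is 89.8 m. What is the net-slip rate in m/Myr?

dip-slip = heave / cos(dip) = 89.8 / cos(36°) = 111 m
net slip = dip-slip / sin(rake) = 111 / sin(35.2°) = 192.6 m
rate = 192.6 m / 276 ka = 0.000698 m/yr = 698 m/Myr

698 m/Myr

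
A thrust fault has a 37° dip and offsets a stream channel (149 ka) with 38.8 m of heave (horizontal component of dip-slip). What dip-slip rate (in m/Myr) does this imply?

dip-slip = heave / cos(dip) = 38.8 m / cos(37°) = 48.58 m
rate = 48.58 m / 149 ka = 0.000326 m/yr = 326 m/Myr

326 m/Myr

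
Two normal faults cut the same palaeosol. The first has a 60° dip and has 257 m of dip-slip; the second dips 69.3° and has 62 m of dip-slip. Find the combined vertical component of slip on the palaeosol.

throw_A = 257 × sin(60°) = 222.6 m
throw_B = 62 × sin(69.3°) = 58 m
total = 222.6 + 58 = 281 m

281 m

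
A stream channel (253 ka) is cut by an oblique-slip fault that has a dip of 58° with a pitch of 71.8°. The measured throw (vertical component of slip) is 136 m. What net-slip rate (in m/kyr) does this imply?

0.667 m/kyr

dip-slip = throw / sin(dip) = 136 / sin(58°) = 160.4 m
net slip = dip-slip / sin(rake) = 160.4 / sin(71.8°) = 168.8 m
rate = 168.8 m / 253 ka = 0.000667 m/yr = 0.667 m/kyr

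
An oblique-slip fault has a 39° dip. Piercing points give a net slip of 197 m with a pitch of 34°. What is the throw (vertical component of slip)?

69.3 m

dip-slip = net slip × sin(rake) = 197 m × sin(34°) = 110.2 m
throw = dip-slip × sin(dip) = 110.2 × sin(39°) = 69.3 m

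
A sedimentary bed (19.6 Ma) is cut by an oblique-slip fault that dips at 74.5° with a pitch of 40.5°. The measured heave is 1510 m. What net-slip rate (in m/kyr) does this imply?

dip-slip = heave / cos(dip) = 1510 / cos(74.5°) = 5650 m
net slip = dip-slip / sin(rake) = 5650 / sin(40.5°) = 8700 m
rate = 8700 m / 19.6 Ma = 0.000444 m/yr = 0.444 m/kyr

0.444 m/kyr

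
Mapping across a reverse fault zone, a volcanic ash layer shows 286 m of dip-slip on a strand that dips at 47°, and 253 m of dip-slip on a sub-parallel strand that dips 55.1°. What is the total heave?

340 m

heave_A = 286 × cos(47°) = 195.1 m
heave_B = 253 × cos(55.1°) = 144.8 m
total = 195.1 + 144.8 = 340 m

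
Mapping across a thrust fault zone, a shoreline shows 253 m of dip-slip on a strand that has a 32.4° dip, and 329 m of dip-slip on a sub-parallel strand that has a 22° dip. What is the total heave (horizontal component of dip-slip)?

519 m

heave_A = 253 × cos(32.4°) = 213.6 m
heave_B = 329 × cos(22°) = 305 m
total = 213.6 + 305 = 519 m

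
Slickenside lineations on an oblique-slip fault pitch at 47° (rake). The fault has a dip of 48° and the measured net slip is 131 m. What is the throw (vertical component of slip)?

71.2 m

dip-slip = net slip × sin(rake) = 131 m × sin(47°) = 95.81 m
throw = dip-slip × sin(dip) = 95.81 × sin(48°) = 71.2 m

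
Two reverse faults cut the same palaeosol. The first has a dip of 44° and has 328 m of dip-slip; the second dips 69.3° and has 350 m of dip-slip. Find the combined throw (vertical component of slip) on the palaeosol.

555 m

throw_A = 328 × sin(44°) = 227.8 m
throw_B = 350 × sin(69.3°) = 327.4 m
total = 227.8 + 327.4 = 555 m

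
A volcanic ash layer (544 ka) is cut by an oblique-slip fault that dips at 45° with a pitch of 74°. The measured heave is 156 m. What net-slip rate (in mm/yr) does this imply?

0.422 mm/yr

dip-slip = heave / cos(dip) = 156 / cos(45°) = 220.6 m
net slip = dip-slip / sin(rake) = 220.6 / sin(74°) = 229.5 m
rate = 229.5 m / 544 ka = 0.000422 m/yr = 0.422 mm/yr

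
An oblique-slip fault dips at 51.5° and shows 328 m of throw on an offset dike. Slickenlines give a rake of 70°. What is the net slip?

dip-slip = throw / sin(dip) = 328 / sin(51.5°) = 419.1 m
net slip = dip-slip / sin(rake) = 419.1 / sin(70°) = 446 m

446 m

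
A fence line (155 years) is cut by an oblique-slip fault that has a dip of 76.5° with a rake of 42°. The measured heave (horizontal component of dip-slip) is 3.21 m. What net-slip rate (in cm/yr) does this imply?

13.3 cm/yr

dip-slip = heave / cos(dip) = 3.21 / cos(76.5°) = 13.75 m
net slip = dip-slip / sin(rake) = 13.75 / sin(42°) = 20.55 m
rate = 20.55 m / 155 years = 0.133 m/yr = 13.3 cm/yr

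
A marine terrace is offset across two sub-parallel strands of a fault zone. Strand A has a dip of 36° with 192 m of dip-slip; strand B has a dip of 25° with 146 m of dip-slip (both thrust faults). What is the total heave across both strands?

288 m

heave_A = 192 × cos(36°) = 155.3 m
heave_B = 146 × cos(25°) = 132.3 m
total = 155.3 + 132.3 = 288 m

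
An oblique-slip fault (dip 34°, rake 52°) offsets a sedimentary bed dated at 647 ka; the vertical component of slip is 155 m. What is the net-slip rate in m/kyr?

0.544 m/kyr

dip-slip = throw / sin(dip) = 155 / sin(34°) = 277.2 m
net slip = dip-slip / sin(rake) = 277.2 / sin(52°) = 351.8 m
rate = 351.8 m / 647 ka = 0.000544 m/yr = 0.544 m/kyr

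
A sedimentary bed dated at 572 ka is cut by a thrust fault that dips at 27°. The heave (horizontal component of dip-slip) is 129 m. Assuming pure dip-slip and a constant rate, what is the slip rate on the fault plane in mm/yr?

dip-slip = heave / cos(dip) = 129 m / cos(27°) = 144.8 m
rate = 144.8 m / 572 ka = 0.000253 m/yr = 0.253 mm/yr

0.253 mm/yr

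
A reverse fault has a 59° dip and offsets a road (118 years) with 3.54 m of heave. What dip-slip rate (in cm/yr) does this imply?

5.82 cm/yr

dip-slip = heave / cos(dip) = 3.54 m / cos(59°) = 6.873 m
rate = 6.873 m / 118 years = 0.0582 m/yr = 5.82 cm/yr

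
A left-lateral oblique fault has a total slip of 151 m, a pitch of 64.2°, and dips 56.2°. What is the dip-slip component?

dip-slip = net slip × sin(rake) = 151 m × sin(64.2°) = 136 m

136 m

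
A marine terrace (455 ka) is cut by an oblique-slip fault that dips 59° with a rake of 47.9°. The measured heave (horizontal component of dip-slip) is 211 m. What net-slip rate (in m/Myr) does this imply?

1210 m/Myr

dip-slip = heave / cos(dip) = 211 / cos(59°) = 409.7 m
net slip = dip-slip / sin(rake) = 409.7 / sin(47.9°) = 552.1 m
rate = 552.1 m / 455 ka = 0.00121 m/yr = 1210 m/Myr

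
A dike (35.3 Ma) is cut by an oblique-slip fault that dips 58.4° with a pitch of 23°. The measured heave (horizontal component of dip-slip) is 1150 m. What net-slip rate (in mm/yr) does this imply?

0.159 mm/yr

dip-slip = heave / cos(dip) = 1150 / cos(58.4°) = 2195 m
net slip = dip-slip / sin(rake) = 2195 / sin(23°) = 5617 m
rate = 5617 m / 35.3 Ma = 0.000159 m/yr = 0.159 mm/yr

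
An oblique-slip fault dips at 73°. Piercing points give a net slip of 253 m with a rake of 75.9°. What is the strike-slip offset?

strike-slip = net slip × cos(rake) = 253 m × cos(75.9°) = 61.6 m

61.6 m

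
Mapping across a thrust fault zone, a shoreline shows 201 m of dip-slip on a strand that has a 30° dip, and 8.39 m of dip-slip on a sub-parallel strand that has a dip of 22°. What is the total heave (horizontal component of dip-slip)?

heave_A = 201 × cos(30°) = 174.1 m
heave_B = 8.39 × cos(22°) = 7.779 m
total = 174.1 + 7.779 = 182 m

182 m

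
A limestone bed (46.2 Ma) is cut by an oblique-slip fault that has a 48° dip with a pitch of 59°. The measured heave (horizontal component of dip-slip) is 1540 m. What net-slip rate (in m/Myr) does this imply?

dip-slip = heave / cos(dip) = 1540 / cos(48°) = 2301 m
net slip = dip-slip / sin(rake) = 2301 / sin(59°) = 2685 m
rate = 2685 m / 46.2 Ma = 0.0000581 m/yr = 58.1 m/Myr

58.1 m/Myr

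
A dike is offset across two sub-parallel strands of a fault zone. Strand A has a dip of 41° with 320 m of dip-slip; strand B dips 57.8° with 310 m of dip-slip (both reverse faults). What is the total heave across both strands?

heave_A = 320 × cos(41°) = 241.5 m
heave_B = 310 × cos(57.8°) = 165.2 m
total = 241.5 + 165.2 = 407 m

407 m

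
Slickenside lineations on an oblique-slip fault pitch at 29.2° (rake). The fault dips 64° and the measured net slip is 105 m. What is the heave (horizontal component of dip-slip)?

dip-slip = net slip × sin(rake) = 105 m × sin(29.2°) = 51.23 m
heave = dip-slip × cos(dip) = 51.23 × cos(64°) = 22.5 m

22.5 m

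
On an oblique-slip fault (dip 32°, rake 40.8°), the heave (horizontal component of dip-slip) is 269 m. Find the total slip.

dip-slip = heave / cos(dip) = 269 / cos(32°) = 317.2 m
net slip = dip-slip / sin(rake) = 317.2 / sin(40.8°) = 485 m

485 m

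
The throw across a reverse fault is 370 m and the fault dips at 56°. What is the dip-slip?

dip-slip = throw / sin(dip) = 370 / sin(56°) = 446 m

446 m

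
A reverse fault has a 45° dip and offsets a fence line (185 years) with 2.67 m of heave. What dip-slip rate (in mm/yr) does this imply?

dip-slip = heave / cos(dip) = 2.67 m / cos(45°) = 3.776 m
rate = 3.776 m / 185 years = 0.0204 m/yr = 20.4 mm/yr

20.4 mm/yr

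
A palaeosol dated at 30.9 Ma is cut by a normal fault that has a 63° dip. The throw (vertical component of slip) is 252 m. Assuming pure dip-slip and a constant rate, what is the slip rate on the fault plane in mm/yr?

0.00915 mm/yr

dip-slip = throw / sin(dip) = 252 m / sin(63°) = 282.8 m
rate = 282.8 m / 30.9 Ma = 0.00000915 m/yr = 0.00915 mm/yr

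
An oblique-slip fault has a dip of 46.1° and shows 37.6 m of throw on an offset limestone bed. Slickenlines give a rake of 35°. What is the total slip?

dip-slip = throw / sin(dip) = 37.6 / sin(46.1°) = 52.18 m
net slip = dip-slip / sin(rake) = 52.18 / sin(35°) = 91 m

91 m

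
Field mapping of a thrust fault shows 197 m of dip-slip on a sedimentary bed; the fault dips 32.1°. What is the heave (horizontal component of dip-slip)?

heave = dip-slip × cos(dip) = 197 m × cos(32.1°) = 167 m

167 m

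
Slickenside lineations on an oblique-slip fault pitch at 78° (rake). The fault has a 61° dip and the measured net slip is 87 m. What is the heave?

dip-slip = net slip × sin(rake) = 87 m × sin(78°) = 85.10 m
heave = dip-slip × cos(dip) = 85.10 × cos(61°) = 41.3 m

41.3 m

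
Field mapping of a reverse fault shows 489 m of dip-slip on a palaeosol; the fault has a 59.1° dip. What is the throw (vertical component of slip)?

420 m

throw = dip-slip × sin(dip) = 489 m × sin(59.1°) = 420 m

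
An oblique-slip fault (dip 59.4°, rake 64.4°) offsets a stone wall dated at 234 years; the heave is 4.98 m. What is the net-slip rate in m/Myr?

46400 m/Myr

dip-slip = heave / cos(dip) = 4.98 / cos(59.4°) = 9.783 m
net slip = dip-slip / sin(rake) = 9.783 / sin(64.4°) = 10.85 m
rate = 10.85 m / 234 years = 0.0464 m/yr = 46400 m/Myr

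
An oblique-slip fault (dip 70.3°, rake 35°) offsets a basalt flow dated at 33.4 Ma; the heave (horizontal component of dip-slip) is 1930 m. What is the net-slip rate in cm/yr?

0.0299 cm/yr

dip-slip = heave / cos(dip) = 1930 / cos(70.3°) = 5725 m
net slip = dip-slip / sin(rake) = 5725 / sin(35°) = 9982 m
rate = 9982 m / 33.4 Ma = 0.000299 m/yr = 0.0299 cm/yr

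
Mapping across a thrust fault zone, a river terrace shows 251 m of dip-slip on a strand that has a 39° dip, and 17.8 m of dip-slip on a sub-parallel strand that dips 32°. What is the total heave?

heave_A = 251 × cos(39°) = 195.1 m
heave_B = 17.8 × cos(32°) = 15.10 m
total = 195.1 + 15.10 = 210 m

210 m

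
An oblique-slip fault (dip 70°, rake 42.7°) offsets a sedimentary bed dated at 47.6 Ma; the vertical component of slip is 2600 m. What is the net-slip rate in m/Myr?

dip-slip = throw / sin(dip) = 2600 / sin(70°) = 2767 m
net slip = dip-slip / sin(rake) = 2767 / sin(42.7°) = 4080 m
rate = 4080 m / 47.6 Ma = 0.0000857 m/yr = 85.7 m/Myr

85.7 m/Myr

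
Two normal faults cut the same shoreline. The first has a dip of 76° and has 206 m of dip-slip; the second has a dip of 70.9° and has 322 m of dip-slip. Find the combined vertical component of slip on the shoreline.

throw_A = 206 × sin(76°) = 199.9 m
throw_B = 322 × sin(70.9°) = 304.3 m
total = 199.9 + 304.3 = 504 m

504 m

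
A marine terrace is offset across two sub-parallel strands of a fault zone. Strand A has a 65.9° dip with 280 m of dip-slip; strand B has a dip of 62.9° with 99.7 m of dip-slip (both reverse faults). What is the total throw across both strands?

344 m

throw_A = 280 × sin(65.9°) = 255.6 m
throw_B = 99.7 × sin(62.9°) = 88.75 m
total = 255.6 + 88.75 = 344 m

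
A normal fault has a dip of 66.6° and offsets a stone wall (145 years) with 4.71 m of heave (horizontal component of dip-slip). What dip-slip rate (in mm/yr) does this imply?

dip-slip = heave / cos(dip) = 4.71 m / cos(66.6°) = 11.86 m
rate = 11.86 m / 145 years = 0.0818 m/yr = 81.8 mm/yr

81.8 mm/yr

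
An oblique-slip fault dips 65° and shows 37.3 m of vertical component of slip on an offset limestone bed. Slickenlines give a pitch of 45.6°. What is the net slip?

dip-slip = throw / sin(dip) = 37.3 / sin(65°) = 41.16 m
net slip = dip-slip / sin(rake) = 41.16 / sin(45.6°) = 57.6 m

57.6 m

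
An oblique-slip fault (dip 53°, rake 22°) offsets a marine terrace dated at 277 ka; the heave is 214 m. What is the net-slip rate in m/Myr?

3430 m/Myr

dip-slip = heave / cos(dip) = 214 / cos(53°) = 355.6 m
net slip = dip-slip / sin(rake) = 355.6 / sin(22°) = 949.2 m
rate = 949.2 m / 277 ka = 0.00343 m/yr = 3430 m/Myr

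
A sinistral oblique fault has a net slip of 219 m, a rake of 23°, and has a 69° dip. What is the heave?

dip-slip = net slip × sin(rake) = 219 m × sin(23°) = 85.57 m
heave = dip-slip × cos(dip) = 85.57 × cos(69°) = 30.7 m

30.7 m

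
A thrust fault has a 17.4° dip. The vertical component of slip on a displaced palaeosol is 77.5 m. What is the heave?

247 m

heave = throw / tan(dip) = 77.5 / tan(17.4°) = 247 m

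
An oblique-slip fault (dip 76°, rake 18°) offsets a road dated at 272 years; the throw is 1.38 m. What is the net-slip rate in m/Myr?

16900 m/Myr

dip-slip = throw / sin(dip) = 1.38 / sin(76°) = 1.422 m
net slip = dip-slip / sin(rake) = 1.422 / sin(18°) = 4.602 m
rate = 4.602 m / 272 years = 0.0169 m/yr = 16900 m/Myr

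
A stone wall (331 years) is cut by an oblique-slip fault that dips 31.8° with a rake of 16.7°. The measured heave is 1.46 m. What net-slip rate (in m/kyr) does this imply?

dip-slip = heave / cos(dip) = 1.46 / cos(31.8°) = 1.718 m
net slip = dip-slip / sin(rake) = 1.718 / sin(16.7°) = 5.978 m
rate = 5.978 m / 331 years = 0.0181 m/yr = 18.1 m/kyr

18.1 m/kyr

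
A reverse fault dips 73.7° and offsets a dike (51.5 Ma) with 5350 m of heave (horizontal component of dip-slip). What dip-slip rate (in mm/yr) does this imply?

dip-slip = heave / cos(dip) = 5350 m / cos(73.7°) = 19060 m
rate = 19060 m / 51.5 Ma = 0.000370 m/yr = 0.370 mm/yr

0.370 mm/yr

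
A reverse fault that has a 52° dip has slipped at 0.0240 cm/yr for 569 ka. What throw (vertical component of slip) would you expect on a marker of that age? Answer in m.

dip-slip = rate × time = 0.0240 cm/yr × 569 ka = 136.6 m
throw = dip-slip × sin(dip) = 136.6 × sin(52°) = 108 m

108 m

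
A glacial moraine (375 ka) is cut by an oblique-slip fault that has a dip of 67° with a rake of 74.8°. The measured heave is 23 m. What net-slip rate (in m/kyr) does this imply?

dip-slip = heave / cos(dip) = 23 / cos(67°) = 58.86 m
net slip = dip-slip / sin(rake) = 58.86 / sin(74.8°) = 61 m
rate = 61 m / 375 ka = 0.000163 m/yr = 0.163 m/kyr

0.163 m/kyr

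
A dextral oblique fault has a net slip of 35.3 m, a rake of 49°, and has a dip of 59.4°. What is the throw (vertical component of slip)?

22.9 m

dip-slip = net slip × sin(rake) = 35.3 m × sin(49°) = 26.64 m
throw = dip-slip × sin(dip) = 26.64 × sin(59.4°) = 22.9 m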